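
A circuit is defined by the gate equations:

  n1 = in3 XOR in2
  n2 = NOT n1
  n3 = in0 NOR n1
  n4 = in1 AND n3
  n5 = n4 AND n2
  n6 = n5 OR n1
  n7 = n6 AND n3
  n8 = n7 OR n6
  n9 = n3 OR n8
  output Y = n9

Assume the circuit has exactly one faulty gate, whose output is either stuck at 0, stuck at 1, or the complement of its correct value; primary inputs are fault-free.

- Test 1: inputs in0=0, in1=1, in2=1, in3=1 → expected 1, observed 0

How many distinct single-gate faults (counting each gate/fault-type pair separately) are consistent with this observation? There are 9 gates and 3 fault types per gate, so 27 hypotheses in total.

Fault-free: n1=0, n2=1, n3=1, n4=1, n5=1, n6=1, n7=1, n8=1, n9=1 → 1. Observed 0.
  n1: none of the 3 fault types match ✗
  n2: none of the 3 fault types match ✗
  n3: stuck-at-0, inverted output ✓; others ✗
  n4: none of the 3 fault types match ✗
  n5: none of the 3 fault types match ✗
  n6: none of the 3 fault types match ✗
  n7: none of the 3 fault types match ✗
  n8: none of the 3 fault types match ✗
  n9: stuck-at-0, inverted output ✓; others ✗
Consistent faults: {n3 stuck-at-0, n3 inverted output, n9 stuck-at-0, n9 inverted output} — 4 in all.

4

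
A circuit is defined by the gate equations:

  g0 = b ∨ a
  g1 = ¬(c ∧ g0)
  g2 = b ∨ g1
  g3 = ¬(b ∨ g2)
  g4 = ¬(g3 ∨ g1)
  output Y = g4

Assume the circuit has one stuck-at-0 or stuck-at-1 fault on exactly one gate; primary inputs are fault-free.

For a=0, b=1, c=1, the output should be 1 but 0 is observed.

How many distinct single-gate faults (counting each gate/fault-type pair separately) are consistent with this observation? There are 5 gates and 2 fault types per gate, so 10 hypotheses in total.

4

Fault-free: g0=1, g1=0, g2=1, g3=0, g4=1 → 1. Observed 0.
  g0 stuck-at-0: output 0 ✓
  g0 stuck-at-1: output 1 ✗
  g1 stuck-at-0: output 1 ✗
  g1 stuck-at-1: output 0 ✓
  g2 stuck-at-0: output 1 ✗
  g2 stuck-at-1: output 1 ✗
  g3 stuck-at-0: output 1 ✗
  g3 stuck-at-1: output 0 ✓
  g4 stuck-at-0: output 0 ✓
  g4 stuck-at-1: output 1 ✗
Consistent faults: {g0 stuck-at-0, g1 stuck-at-1, g3 stuck-at-1, g4 stuck-at-0} — 4 in all.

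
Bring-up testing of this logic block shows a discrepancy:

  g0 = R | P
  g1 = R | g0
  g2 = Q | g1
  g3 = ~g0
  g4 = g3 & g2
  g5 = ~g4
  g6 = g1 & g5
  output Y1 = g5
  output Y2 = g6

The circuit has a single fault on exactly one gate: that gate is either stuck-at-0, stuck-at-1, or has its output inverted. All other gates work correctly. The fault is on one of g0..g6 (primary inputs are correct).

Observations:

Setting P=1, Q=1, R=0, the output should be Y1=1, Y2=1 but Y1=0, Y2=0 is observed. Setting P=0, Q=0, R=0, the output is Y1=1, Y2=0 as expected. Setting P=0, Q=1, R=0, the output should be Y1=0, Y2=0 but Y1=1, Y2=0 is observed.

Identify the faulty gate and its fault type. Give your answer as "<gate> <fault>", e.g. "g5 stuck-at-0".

Fault-free values for test 1 (P=1, Q=1, R=0): g0=1, g1=1, g2=1, g3=0, g4=0, g5=1, g6=1, giving Y1=1, Y2=1. Observed Y1=0, Y2=0.
Test 1: faults giving observed Y1=0, Y2=0 are {g0 stuck-at-0, g0 inverted output, g3 stuck-at-1, g3 inverted output, g4 stuck-at-1, g4 inverted output, g5 stuck-at-0, g5 inverted output}.
Test 2 (P=0, Q=0, R=0): fault-free g0=0, g1=0, g2=0, g3=1, g4=0, g5=1, g6=0 → Y1=1, Y2=0; observed Y1=1, Y2=0. Eliminates g0 inverted output, g4 stuck-at-1, g4 inverted output, g5 stuck-at-0, g5 inverted output.
Test 3 (P=0, Q=1, R=0): fault-free g0=0, g1=0, g2=1, g3=1, g4=1, g5=0, g6=0 → Y1=0, Y2=0; observed Y1=1, Y2=0. Eliminates g0 stuck-at-0, g3 stuck-at-1.
Only g3 inverted output is consistent with every test.

g3 inverted output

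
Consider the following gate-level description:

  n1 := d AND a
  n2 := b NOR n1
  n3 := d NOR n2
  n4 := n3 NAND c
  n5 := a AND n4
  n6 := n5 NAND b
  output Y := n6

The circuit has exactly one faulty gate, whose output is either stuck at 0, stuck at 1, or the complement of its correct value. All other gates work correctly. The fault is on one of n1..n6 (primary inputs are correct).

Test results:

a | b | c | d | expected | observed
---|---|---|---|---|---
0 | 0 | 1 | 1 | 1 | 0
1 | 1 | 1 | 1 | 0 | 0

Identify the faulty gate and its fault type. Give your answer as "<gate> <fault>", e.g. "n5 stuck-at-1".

Fault-free values for test 1 (a=0, b=0, c=1, d=1): n1=0, n2=1, n3=0, n4=1, n5=0, n6=1, giving Y=1. Observed 0.
Test 1: faults giving observed 0 are {n6 stuck-at-0, n6 inverted output}.
Test 2 (a=1, b=1, c=1, d=1): fault-free n1=1, n2=0, n3=0, n4=1, n5=1, n6=0 → 0; observed 0. Eliminates n6 inverted output.
Only n6 stuck-at-0 is consistent with every test.

n6 stuck-at-0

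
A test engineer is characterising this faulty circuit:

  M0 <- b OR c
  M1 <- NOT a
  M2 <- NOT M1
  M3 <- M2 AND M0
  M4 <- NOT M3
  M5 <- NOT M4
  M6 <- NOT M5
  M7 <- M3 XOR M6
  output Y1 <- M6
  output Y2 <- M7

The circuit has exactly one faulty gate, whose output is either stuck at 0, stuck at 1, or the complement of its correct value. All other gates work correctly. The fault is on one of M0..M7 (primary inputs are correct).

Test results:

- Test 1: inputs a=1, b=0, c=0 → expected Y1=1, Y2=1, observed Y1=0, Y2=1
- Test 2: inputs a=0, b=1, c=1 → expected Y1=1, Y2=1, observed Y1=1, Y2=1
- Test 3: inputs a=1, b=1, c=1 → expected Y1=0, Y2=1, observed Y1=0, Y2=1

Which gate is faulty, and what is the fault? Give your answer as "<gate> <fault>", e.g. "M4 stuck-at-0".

Fault-free values for test 1 (a=1, b=0, c=0): M0=0, M1=0, M2=1, M3=0, M4=1, M5=0, M6=1, M7=1, giving Y1=1, Y2=1. Observed Y1=0, Y2=1.
Test 1: faults giving observed Y1=0, Y2=1 are {M0 stuck-at-1, M0 inverted output, M3 stuck-at-1, M3 inverted output}.
Test 2 (a=0, b=1, c=1): fault-free M0=1, M1=1, M2=0, M3=0, M4=1, M5=0, M6=1, M7=1 → Y1=1, Y2=1; observed Y1=1, Y2=1. Eliminates M3 stuck-at-1, M3 inverted output.
Test 3 (a=1, b=1, c=1): fault-free M0=1, M1=0, M2=1, M3=1, M4=0, M5=1, M6=0, M7=1 → Y1=0, Y2=1; observed Y1=0, Y2=1. Eliminates M0 inverted output.
Only M0 stuck-at-1 is consistent with every test.

M0 stuck-at-1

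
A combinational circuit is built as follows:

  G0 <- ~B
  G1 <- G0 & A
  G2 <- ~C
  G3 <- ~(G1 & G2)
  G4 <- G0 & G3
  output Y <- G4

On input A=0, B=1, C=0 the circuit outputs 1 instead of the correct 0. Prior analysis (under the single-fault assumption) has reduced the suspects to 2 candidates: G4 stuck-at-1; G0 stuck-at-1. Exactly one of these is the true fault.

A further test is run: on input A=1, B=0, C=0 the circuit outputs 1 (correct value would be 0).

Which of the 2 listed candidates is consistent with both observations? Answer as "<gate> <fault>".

Evaluate each candidate on input A=1, B=0, C=0:
  G4 stuck-at-1: G0=1, G1=1, G2=1, G3=0, G4=1 [stuck-at-1] → 1 — matches
  G0 stuck-at-1: G0=1 [stuck-at-1], G1=1, G2=1, G3=0, G4=0 → 0 — eliminated
Only G4 stuck-at-1 reproduces the observed 1.

G4 stuck-at-1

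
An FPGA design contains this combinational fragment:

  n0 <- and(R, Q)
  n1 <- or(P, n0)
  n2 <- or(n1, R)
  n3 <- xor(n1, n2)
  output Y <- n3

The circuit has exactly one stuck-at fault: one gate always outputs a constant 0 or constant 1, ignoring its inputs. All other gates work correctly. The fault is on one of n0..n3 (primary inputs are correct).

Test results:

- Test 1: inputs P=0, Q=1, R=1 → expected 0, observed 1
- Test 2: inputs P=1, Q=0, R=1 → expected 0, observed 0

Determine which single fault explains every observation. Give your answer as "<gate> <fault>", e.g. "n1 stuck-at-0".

n0 stuck-at-0

Fault-free values for test 1 (P=0, Q=1, R=1): n0=1, n1=1, n2=1, n3=0, giving Y=0. Observed 1.
Test 1: faults giving observed 1 are {n0 stuck-at-0, n1 stuck-at-0, n2 stuck-at-0, n3 stuck-at-1}.
Test 2 (P=1, Q=0, R=1): fault-free n0=0, n1=1, n2=1, n3=0 → 0; observed 0. Eliminates n1 stuck-at-0, n2 stuck-at-0, n3 stuck-at-1.
Only n0 stuck-at-0 is consistent with every test.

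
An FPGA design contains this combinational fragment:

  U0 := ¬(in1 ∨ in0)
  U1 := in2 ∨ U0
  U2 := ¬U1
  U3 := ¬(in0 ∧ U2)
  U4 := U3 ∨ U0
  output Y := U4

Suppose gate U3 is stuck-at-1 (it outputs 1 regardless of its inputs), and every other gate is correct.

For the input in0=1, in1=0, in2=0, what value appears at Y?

1

Propagate with U3 forced: U0=0, U1=0, U2=1, U3=1 [stuck-at-1], U4=1.
So Y = 1. (Without the fault it would be 0.)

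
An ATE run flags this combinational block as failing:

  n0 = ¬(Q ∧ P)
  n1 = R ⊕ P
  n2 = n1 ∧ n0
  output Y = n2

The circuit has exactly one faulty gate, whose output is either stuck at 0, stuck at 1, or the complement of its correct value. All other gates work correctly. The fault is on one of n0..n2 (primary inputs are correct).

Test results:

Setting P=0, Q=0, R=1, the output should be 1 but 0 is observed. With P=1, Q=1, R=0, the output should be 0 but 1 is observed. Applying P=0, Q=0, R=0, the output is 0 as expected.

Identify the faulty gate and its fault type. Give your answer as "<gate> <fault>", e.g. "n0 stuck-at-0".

Fault-free values for test 1 (P=0, Q=0, R=1): n0=1, n1=1, n2=1, giving Y=1. Observed 0.
Test 1: faults giving observed 0 are {n0 stuck-at-0, n0 inverted output, n1 stuck-at-0, n1 inverted output, n2 stuck-at-0, n2 inverted output}.
Test 2 (P=1, Q=1, R=0): fault-free n0=0, n1=1, n2=0 → 0; observed 1. Eliminates n0 stuck-at-0, n1 stuck-at-0, n1 inverted output, n2 stuck-at-0.
Test 3 (P=0, Q=0, R=0): fault-free n0=1, n1=0, n2=0 → 0; observed 0. Eliminates n2 inverted output.
Only n0 inverted output is consistent with every test.

n0 inverted output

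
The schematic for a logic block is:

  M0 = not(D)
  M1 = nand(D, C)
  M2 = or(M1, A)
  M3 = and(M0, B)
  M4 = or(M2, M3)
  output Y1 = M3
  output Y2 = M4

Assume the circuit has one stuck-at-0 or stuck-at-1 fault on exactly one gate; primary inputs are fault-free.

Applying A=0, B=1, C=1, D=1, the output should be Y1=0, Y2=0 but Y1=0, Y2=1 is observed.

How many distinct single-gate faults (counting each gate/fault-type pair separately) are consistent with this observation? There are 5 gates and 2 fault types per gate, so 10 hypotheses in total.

3

Fault-free: M0=0, M1=0, M2=0, M3=0, M4=0 → Y1=0, Y2=0. Observed Y1=0, Y2=1.
  M0 stuck-at-0: output Y1=0, Y2=0 ✗
  M0 stuck-at-1: output Y1=1, Y2=1 ✗
  M1 stuck-at-0: output Y1=0, Y2=0 ✗
  M1 stuck-at-1: output Y1=0, Y2=1 ✓
  M2 stuck-at-0: output Y1=0, Y2=0 ✗
  M2 stuck-at-1: output Y1=0, Y2=1 ✓
  M3 stuck-at-0: output Y1=0, Y2=0 ✗
  M3 stuck-at-1: output Y1=1, Y2=1 ✗
  M4 stuck-at-0: output Y1=0, Y2=0 ✗
  M4 stuck-at-1: output Y1=0, Y2=1 ✓
Consistent faults: {M1 stuck-at-1, M2 stuck-at-1, M4 stuck-at-1} — 3 in all.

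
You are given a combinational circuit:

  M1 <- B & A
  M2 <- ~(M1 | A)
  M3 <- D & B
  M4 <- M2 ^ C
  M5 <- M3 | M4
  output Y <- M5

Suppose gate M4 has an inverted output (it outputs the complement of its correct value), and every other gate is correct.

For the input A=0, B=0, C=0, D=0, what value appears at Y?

Propagate with M4 forced: M1=0, M2=1, M3=0, M4=0 [inverted output], M5=0.
So Y = 0. (Without the fault it would be 1.)

0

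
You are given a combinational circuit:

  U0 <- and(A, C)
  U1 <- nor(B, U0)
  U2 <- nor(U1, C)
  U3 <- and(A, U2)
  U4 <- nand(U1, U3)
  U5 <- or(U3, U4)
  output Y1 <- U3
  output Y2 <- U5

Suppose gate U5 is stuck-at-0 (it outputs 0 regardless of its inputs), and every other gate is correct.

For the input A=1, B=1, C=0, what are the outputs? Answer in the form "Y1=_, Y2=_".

Y1=1, Y2=0

Propagate with U5 forced: U0=0, U1=0, U2=1, U3=1, U4=1, U5=0 [stuck-at-0].
So the outputs are Y1=1, Y2=0. (Without the fault they would be Y1=1, Y2=1.)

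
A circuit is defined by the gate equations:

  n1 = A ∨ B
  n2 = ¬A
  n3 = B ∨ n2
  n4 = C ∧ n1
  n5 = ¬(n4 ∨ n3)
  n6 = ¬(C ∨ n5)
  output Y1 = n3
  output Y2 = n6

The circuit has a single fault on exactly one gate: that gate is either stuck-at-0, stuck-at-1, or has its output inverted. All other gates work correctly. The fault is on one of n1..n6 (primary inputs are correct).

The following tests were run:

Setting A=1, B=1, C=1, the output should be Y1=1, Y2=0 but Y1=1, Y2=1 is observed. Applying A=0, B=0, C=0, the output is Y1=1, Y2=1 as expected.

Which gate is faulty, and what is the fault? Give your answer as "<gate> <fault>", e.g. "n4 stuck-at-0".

Fault-free values for test 1 (A=1, B=1, C=1): n1=1, n2=0, n3=1, n4=1, n5=0, n6=0, giving Y1=1, Y2=0. Observed Y1=1, Y2=1.
Test 1: faults giving observed Y1=1, Y2=1 are {n6 stuck-at-1, n6 inverted output}.
Test 2 (A=0, B=0, C=0): fault-free n1=0, n2=1, n3=1, n4=0, n5=0, n6=1 → Y1=1, Y2=1; observed Y1=1, Y2=1. Eliminates n6 inverted output.
Only n6 stuck-at-1 is consistent with every test.

n6 stuck-at-1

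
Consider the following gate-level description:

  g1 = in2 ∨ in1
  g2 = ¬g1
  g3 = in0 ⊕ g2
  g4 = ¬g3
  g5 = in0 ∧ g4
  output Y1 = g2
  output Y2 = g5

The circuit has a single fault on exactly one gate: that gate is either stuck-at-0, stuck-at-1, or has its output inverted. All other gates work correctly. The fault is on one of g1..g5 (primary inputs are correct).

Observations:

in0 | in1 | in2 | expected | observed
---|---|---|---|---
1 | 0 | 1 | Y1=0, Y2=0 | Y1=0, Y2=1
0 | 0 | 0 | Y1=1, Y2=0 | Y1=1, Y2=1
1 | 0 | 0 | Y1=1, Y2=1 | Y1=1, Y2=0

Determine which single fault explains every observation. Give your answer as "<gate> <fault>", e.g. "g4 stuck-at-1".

g5 inverted output

Fault-free values for test 1 (in0=1, in1=0, in2=1): g1=1, g2=0, g3=1, g4=0, g5=0, giving Y1=0, Y2=0. Observed Y1=0, Y2=1.
Test 1: faults giving observed Y1=0, Y2=1 are {g3 stuck-at-0, g3 inverted output, g4 stuck-at-1, g4 inverted output, g5 stuck-at-1, g5 inverted output}.
Test 2 (in0=0, in1=0, in2=0): fault-free g1=0, g2=1, g3=1, g4=0, g5=0 → Y1=1, Y2=0; observed Y1=1, Y2=1. Eliminates g3 stuck-at-0, g3 inverted output, g4 stuck-at-1, g4 inverted output.
Test 3 (in0=1, in1=0, in2=0): fault-free g1=0, g2=1, g3=0, g4=1, g5=1 → Y1=1, Y2=1; observed Y1=1, Y2=0. Eliminates g5 stuck-at-1.
Only g5 inverted output is consistent with every test.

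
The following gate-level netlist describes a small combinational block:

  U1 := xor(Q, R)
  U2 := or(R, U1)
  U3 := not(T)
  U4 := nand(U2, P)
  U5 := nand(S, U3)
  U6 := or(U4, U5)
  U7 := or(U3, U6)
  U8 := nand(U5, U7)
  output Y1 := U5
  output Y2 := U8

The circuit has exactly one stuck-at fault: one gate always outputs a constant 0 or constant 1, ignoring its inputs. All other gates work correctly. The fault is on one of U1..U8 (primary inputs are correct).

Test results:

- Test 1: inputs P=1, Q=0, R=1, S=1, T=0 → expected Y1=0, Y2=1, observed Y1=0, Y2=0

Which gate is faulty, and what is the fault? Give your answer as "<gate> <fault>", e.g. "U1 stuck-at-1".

U8 stuck-at-0

Fault-free values for test 1 (P=1, Q=0, R=1, S=1, T=0): U1=1, U2=1, U3=1, U4=0, U5=0, U6=0, U7=1, U8=1, giving Y1=0, Y2=1. Observed Y1=0, Y2=0.
Test 1: faults giving observed Y1=0, Y2=0 are {U8 stuck-at-0}.
Only U8 stuck-at-0 is consistent with every test.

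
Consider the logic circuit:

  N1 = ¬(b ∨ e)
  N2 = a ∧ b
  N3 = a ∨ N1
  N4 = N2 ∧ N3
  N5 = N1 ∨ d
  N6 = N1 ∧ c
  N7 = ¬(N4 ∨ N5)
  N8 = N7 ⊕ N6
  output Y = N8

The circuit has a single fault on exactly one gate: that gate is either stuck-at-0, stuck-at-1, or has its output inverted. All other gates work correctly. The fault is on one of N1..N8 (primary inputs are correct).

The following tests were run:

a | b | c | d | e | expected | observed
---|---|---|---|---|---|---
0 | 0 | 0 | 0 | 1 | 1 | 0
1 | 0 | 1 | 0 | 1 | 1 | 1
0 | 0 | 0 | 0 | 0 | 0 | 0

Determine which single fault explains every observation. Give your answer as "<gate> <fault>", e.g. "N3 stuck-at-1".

Fault-free values for test 1 (a=0, b=0, c=0, d=0, e=1): N1=0, N2=0, N3=0, N4=0, N5=0, N6=0, N7=1, N8=1, giving Y=1. Observed 0.
Test 1: faults giving observed 0 are {N1 stuck-at-1, N1 inverted output, N4 stuck-at-1, N4 inverted output, N5 stuck-at-1, N5 inverted output, N6 stuck-at-1, N6 inverted output, N7 stuck-at-0, N7 inverted output, N8 stuck-at-0, N8 inverted output}.
Test 2 (a=1, b=0, c=1, d=0, e=1): fault-free N1=0, N2=0, N3=1, N4=0, N5=0, N6=0, N7=1, N8=1 → 1; observed 1. Eliminates N4 stuck-at-1, N4 inverted output, N5 stuck-at-1, N5 inverted output, N6 stuck-at-1, N6 inverted output, N7 stuck-at-0, N7 inverted output, N8 stuck-at-0, N8 inverted output.
Test 3 (a=0, b=0, c=0, d=0, e=0): fault-free N1=1, N2=0, N3=1, N4=0, N5=1, N6=0, N7=0, N8=0 → 0; observed 0. Eliminates N1 inverted output.
Only N1 stuck-at-1 is consistent with every test.

N1 stuck-at-1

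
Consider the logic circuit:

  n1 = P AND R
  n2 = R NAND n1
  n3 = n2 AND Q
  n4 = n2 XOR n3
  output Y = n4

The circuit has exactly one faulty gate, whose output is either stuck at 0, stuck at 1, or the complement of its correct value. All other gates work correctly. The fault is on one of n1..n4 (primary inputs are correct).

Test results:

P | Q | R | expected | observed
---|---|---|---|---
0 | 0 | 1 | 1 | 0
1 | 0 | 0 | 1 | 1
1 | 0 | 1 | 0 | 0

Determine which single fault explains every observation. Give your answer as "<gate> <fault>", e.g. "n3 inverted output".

Fault-free values for test 1 (P=0, Q=0, R=1): n1=0, n2=1, n3=0, n4=1, giving Y=1. Observed 0.
Test 1: faults giving observed 0 are {n1 stuck-at-1, n1 inverted output, n2 stuck-at-0, n2 inverted output, n3 stuck-at-1, n3 inverted output, n4 stuck-at-0, n4 inverted output}.
Test 2 (P=1, Q=0, R=0): fault-free n1=0, n2=1, n3=0, n4=1 → 1; observed 1. Eliminates n2 stuck-at-0, n2 inverted output, n3 stuck-at-1, n3 inverted output, n4 stuck-at-0, n4 inverted output.
Test 3 (P=1, Q=0, R=1): fault-free n1=1, n2=0, n3=0, n4=0 → 0; observed 0. Eliminates n1 inverted output.
Only n1 stuck-at-1 is consistent with every test.

n1 stuck-at-1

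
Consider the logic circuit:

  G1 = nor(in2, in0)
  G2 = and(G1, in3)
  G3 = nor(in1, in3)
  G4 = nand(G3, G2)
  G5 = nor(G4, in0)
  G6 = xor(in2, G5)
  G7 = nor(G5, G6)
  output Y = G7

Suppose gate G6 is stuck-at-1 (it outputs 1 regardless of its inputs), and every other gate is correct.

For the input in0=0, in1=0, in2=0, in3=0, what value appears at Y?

Propagate with G6 forced: G1=1, G2=0, G3=1, G4=1, G5=0, G6=1 [stuck-at-1], G7=0.
So Y = 0. (Without the fault it would be 1.)

0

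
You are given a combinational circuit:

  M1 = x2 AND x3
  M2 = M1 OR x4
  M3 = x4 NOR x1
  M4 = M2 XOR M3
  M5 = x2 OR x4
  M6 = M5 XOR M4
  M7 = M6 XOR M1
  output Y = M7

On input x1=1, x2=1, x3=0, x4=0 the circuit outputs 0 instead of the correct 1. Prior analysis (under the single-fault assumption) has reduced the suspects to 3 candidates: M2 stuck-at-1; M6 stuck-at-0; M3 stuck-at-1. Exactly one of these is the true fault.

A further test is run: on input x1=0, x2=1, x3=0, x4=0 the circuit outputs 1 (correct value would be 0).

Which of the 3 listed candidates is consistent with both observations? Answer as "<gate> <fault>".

Evaluate each candidate on input x1=0, x2=1, x3=0, x4=0:
  M2 stuck-at-1: M1=0, M2=1 [stuck-at-1], M3=1, M4=0, M5=1, M6=1, M7=1 → 1 — matches
  M6 stuck-at-0: M1=0, M2=0, M3=1, M4=1, M5=1, M6=0 [stuck-at-0], M7=0 → 0 — eliminated
  M3 stuck-at-1: M1=0, M2=0, M3=1 [stuck-at-1], M4=1, M5=1, M6=0, M7=0 → 0 — eliminated
Only M2 stuck-at-1 reproduces the observed 1.

M2 stuck-at-1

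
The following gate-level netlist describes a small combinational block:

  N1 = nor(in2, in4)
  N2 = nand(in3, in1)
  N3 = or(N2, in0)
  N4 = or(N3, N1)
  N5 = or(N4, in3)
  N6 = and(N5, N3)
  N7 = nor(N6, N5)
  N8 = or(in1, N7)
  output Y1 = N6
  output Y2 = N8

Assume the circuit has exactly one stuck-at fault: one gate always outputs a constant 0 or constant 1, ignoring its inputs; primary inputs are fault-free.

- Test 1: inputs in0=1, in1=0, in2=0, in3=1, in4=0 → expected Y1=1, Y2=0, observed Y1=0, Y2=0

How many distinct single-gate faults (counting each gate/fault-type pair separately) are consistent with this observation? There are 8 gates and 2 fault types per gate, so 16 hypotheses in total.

Fault-free: N1=1, N2=1, N3=1, N4=1, N5=1, N6=1, N7=0, N8=0 → Y1=1, Y2=0. Observed Y1=0, Y2=0.
  N1: none of the 2 fault types match ✗
  N2: none of the 2 fault types match ✗
  N3: stuck-at-0 ✓; others ✗
  N4: none of the 2 fault types match ✗
  N5: none of the 2 fault types match ✗
  N6: stuck-at-0 ✓; others ✗
  N7: none of the 2 fault types match ✗
  N8: none of the 2 fault types match ✗
Consistent faults: {N3 stuck-at-0, N6 stuck-at-0} — 2 in all.

2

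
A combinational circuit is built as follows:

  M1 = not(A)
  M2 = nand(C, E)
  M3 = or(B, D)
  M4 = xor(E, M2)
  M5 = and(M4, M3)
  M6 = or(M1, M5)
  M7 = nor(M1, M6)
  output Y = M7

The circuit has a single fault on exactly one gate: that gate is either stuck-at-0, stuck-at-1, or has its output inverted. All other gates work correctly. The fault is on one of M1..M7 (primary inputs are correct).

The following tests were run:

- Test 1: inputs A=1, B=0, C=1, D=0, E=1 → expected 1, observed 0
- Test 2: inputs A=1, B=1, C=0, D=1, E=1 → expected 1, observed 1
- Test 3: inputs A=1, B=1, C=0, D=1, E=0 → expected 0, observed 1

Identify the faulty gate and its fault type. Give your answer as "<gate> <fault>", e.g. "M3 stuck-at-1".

Fault-free values for test 1 (A=1, B=0, C=1, D=0, E=1): M1=0, M2=0, M3=0, M4=1, M5=0, M6=0, M7=1, giving Y=1. Observed 0.
Test 1: faults giving observed 0 are {M1 stuck-at-1, M1 inverted output, M3 stuck-at-1, M3 inverted output, M5 stuck-at-1, M5 inverted output, M6 stuck-at-1, M6 inverted output, M7 stuck-at-0, M7 inverted output}.
Test 2 (A=1, B=1, C=0, D=1, E=1): fault-free M1=0, M2=1, M3=1, M4=0, M5=0, M6=0, M7=1 → 1; observed 1. Eliminates M1 stuck-at-1, M1 inverted output, M5 stuck-at-1, M5 inverted output, M6 stuck-at-1, M6 inverted output, M7 stuck-at-0, M7 inverted output.
Test 3 (A=1, B=1, C=0, D=1, E=0): fault-free M1=0, M2=1, M3=1, M4=1, M5=1, M6=1, M7=0 → 0; observed 1. Eliminates M3 stuck-at-1.
Only M3 inverted output is consistent with every test.

M3 inverted output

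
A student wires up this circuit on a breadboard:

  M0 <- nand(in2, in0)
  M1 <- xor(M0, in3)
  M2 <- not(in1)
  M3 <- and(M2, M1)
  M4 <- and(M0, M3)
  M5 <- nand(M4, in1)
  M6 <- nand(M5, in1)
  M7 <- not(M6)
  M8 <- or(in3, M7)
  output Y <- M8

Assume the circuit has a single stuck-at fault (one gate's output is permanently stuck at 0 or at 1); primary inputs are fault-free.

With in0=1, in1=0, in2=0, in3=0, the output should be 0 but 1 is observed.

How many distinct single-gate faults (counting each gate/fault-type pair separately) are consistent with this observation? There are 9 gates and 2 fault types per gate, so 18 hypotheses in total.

3

Fault-free: M0=1, M1=1, M2=1, M3=1, M4=1, M5=1, M6=1, M7=0, M8=0 → 0. Observed 1.
  M0: none of the 2 fault types match ✗
  M1: none of the 2 fault types match ✗
  M2: none of the 2 fault types match ✗
  M3: none of the 2 fault types match ✗
  M4: none of the 2 fault types match ✗
  M5: none of the 2 fault types match ✗
  M6: stuck-at-0 ✓; others ✗
  M7: stuck-at-1 ✓; others ✗
  M8: stuck-at-1 ✓; others ✗
Consistent faults: {M6 stuck-at-0, M7 stuck-at-1, M8 stuck-at-1} — 3 in all.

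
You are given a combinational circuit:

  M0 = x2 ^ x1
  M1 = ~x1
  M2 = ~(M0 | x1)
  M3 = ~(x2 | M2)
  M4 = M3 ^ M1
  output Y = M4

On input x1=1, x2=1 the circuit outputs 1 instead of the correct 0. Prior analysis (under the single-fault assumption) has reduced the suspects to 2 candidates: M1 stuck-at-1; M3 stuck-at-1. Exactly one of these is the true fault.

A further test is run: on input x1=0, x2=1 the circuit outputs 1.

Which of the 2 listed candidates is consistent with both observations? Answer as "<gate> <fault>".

M1 stuck-at-1

Evaluate each candidate on input x1=0, x2=1:
  M1 stuck-at-1: M0=1, M1=1 [stuck-at-1], M2=0, M3=0, M4=1 → 1 — matches
  M3 stuck-at-1: M0=1, M1=1, M2=0, M3=1 [stuck-at-1], M4=0 → 0 — eliminated
Only M1 stuck-at-1 reproduces the observed 1.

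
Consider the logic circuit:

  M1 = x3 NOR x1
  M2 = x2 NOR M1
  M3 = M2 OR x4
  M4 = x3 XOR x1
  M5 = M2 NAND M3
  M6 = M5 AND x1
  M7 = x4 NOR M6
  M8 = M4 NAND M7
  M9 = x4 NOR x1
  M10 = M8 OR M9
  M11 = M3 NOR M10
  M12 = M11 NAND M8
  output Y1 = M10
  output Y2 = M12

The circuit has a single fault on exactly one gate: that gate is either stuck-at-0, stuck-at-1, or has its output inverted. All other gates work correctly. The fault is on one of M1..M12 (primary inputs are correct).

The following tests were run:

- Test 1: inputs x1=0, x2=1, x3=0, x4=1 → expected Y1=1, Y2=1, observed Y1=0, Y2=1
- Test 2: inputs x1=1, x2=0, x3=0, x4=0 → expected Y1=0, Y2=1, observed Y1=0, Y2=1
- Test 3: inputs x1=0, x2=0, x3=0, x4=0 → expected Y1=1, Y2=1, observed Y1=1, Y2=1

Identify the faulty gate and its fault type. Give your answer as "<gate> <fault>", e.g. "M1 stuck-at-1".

M8 stuck-at-0

Fault-free values for test 1 (x1=0, x2=1, x3=0, x4=1): M1=1, M2=0, M3=1, M4=0, M5=1, M6=0, M7=0, M8=1, M9=0, M10=1, M11=0, M12=1, giving Y1=1, Y2=1. Observed Y1=0, Y2=1.
Test 1: faults giving observed Y1=0, Y2=1 are {M8 stuck-at-0, M8 inverted output, M10 stuck-at-0, M10 inverted output}.
Test 2 (x1=1, x2=0, x3=0, x4=0): fault-free M1=0, M2=1, M3=1, M4=1, M5=0, M6=0, M7=1, M8=0, M9=0, M10=0, M11=0, M12=1 → Y1=0, Y2=1; observed Y1=0, Y2=1. Eliminates M8 inverted output, M10 inverted output.
Test 3 (x1=0, x2=0, x3=0, x4=0): fault-free M1=1, M2=0, M3=0, M4=0, M5=1, M6=0, M7=1, M8=1, M9=1, M10=1, M11=0, M12=1 → Y1=1, Y2=1; observed Y1=1, Y2=1. Eliminates M10 stuck-at-0.
Only M8 stuck-at-0 is consistent with every test.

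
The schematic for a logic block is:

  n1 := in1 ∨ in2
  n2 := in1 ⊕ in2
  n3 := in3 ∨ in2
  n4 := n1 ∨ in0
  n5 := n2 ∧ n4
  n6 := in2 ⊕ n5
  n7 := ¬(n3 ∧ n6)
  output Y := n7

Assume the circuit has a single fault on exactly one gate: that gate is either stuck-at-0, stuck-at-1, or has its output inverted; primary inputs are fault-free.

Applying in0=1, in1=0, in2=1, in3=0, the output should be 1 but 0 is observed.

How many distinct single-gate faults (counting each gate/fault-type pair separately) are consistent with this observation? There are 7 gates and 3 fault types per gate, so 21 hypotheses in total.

10

Fault-free: n1=1, n2=1, n3=1, n4=1, n5=1, n6=0, n7=1 → 1. Observed 0.
  n1: none of the 3 fault types match ✗
  n2: stuck-at-0, inverted output ✓; others ✗
  n3: none of the 3 fault types match ✗
  n4: stuck-at-0, inverted output ✓; others ✗
  n5: stuck-at-0, inverted output ✓; others ✗
  n6: stuck-at-1, inverted output ✓; others ✗
  n7: stuck-at-0, inverted output ✓; others ✗
Consistent faults: {n2 stuck-at-0, n2 inverted output, n4 stuck-at-0, n4 inverted output, n5 stuck-at-0, n5 inverted output, n6 stuck-at-1, n6 inverted output, n7 stuck-at-0, n7 inverted output} — 10 in all.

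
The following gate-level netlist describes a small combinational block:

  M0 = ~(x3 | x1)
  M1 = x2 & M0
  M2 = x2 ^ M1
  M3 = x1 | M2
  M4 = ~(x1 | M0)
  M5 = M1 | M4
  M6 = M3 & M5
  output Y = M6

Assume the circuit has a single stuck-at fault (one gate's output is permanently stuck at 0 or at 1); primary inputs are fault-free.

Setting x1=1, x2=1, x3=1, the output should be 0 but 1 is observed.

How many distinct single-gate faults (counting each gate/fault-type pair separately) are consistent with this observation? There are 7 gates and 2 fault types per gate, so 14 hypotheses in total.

Fault-free: M0=0, M1=0, M2=1, M3=1, M4=0, M5=0, M6=0 → 0. Observed 1.
  M0 stuck-at-0: output 0 ✗
  M0 stuck-at-1: output 1 ✓
  M1 stuck-at-0: output 0 ✗
  M1 stuck-at-1: output 1 ✓
  M2 stuck-at-0: output 0 ✗
  M2 stuck-at-1: output 0 ✗
  M3 stuck-at-0: output 0 ✗
  M3 stuck-at-1: output 0 ✗
  M4 stuck-at-0: output 0 ✗
  M4 stuck-at-1: output 1 ✓
  M5 stuck-at-0: output 0 ✗
  M5 stuck-at-1: output 1 ✓
  M6 stuck-at-0: output 0 ✗
  M6 stuck-at-1: output 1 ✓
Consistent faults: {M0 stuck-at-1, M1 stuck-at-1, M4 stuck-at-1, M5 stuck-at-1, M6 stuck-at-1} — 5 in all.

5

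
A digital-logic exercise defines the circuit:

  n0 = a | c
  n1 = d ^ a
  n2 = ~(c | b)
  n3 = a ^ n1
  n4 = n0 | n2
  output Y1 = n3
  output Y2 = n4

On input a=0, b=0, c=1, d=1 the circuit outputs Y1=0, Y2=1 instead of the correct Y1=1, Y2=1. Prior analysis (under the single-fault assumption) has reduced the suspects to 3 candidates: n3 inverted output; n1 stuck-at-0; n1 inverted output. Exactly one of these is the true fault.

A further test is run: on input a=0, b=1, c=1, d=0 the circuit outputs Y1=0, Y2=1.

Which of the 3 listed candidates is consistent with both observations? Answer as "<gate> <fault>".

n1 stuck-at-0

Evaluate each candidate on input a=0, b=1, c=1, d=0:
  n3 inverted output: n0=1, n1=0, n2=0, n3=1 [inverted output], n4=1 → Y1=1, Y2=1 — eliminated
  n1 stuck-at-0: n0=1, n1=0 [stuck-at-0], n2=0, n3=0, n4=1 → Y1=0, Y2=1 — matches
  n1 inverted output: n0=1, n1=1 [inverted output], n2=0, n3=1, n4=1 → Y1=1, Y2=1 — eliminated
Only n1 stuck-at-0 reproduces the observed Y1=0, Y2=1.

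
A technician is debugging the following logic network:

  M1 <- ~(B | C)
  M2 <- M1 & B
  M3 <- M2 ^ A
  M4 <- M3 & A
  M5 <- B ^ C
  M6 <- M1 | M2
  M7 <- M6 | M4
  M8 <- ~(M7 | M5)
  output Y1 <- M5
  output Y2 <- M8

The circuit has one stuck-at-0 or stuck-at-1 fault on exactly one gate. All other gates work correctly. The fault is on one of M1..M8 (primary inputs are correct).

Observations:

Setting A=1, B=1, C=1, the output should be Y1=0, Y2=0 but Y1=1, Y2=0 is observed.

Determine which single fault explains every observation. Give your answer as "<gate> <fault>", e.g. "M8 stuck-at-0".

M5 stuck-at-1

Fault-free values for test 1 (A=1, B=1, C=1): M1=0, M2=0, M3=1, M4=1, M5=0, M6=0, M7=1, M8=0, giving Y1=0, Y2=0. Observed Y1=1, Y2=0.
Test 1: faults giving observed Y1=1, Y2=0 are {M5 stuck-at-1}.
Only M5 stuck-at-1 is consistent with every test.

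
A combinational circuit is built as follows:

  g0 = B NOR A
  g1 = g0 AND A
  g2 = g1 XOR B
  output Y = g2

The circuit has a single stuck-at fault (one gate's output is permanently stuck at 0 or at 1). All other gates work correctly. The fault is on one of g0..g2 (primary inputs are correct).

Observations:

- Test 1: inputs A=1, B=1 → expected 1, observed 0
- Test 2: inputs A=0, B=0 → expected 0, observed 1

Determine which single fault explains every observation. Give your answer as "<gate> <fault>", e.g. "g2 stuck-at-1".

g1 stuck-at-1

Fault-free values for test 1 (A=1, B=1): g0=0, g1=0, g2=1, giving Y=1. Observed 0.
Test 1: faults giving observed 0 are {g0 stuck-at-1, g1 stuck-at-1, g2 stuck-at-0}.
Test 2 (A=0, B=0): fault-free g0=1, g1=0, g2=0 → 0; observed 1. Eliminates g0 stuck-at-1, g2 stuck-at-0.
Only g1 stuck-at-1 is consistent with every test.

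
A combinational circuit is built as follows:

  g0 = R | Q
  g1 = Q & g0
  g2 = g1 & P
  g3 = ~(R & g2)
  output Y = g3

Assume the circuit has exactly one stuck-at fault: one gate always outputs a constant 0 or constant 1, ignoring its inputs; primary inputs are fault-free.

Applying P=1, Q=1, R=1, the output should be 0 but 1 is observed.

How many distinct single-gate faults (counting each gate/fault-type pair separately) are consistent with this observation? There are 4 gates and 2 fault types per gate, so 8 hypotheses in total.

Fault-free: g0=1, g1=1, g2=1, g3=0 → 0. Observed 1.
  g0 stuck-at-0: output 1 ✓
  g0 stuck-at-1: output 0 ✗
  g1 stuck-at-0: output 1 ✓
  g1 stuck-at-1: output 0 ✗
  g2 stuck-at-0: output 1 ✓
  g2 stuck-at-1: output 0 ✗
  g3 stuck-at-0: output 0 ✗
  g3 stuck-at-1: output 1 ✓
Consistent faults: {g0 stuck-at-0, g1 stuck-at-0, g2 stuck-at-0, g3 stuck-at-1} — 4 in all.

4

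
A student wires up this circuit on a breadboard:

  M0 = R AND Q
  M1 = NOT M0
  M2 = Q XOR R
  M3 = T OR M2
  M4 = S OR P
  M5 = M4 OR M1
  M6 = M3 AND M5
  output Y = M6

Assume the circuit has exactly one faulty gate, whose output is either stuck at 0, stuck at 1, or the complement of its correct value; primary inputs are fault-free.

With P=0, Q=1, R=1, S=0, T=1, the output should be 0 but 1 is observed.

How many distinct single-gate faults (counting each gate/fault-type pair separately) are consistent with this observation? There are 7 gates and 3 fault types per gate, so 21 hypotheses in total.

Fault-free: M0=1, M1=0, M2=0, M3=1, M4=0, M5=0, M6=0 → 0. Observed 1.
  M0: stuck-at-0, inverted output ✓; others ✗
  M1: stuck-at-1, inverted output ✓; others ✗
  M2: none of the 3 fault types match ✗
  M3: none of the 3 fault types match ✗
  M4: stuck-at-1, inverted output ✓; others ✗
  M5: stuck-at-1, inverted output ✓; others ✗
  M6: stuck-at-1, inverted output ✓; others ✗
Consistent faults: {M0 stuck-at-0, M0 inverted output, M1 stuck-at-1, M1 inverted output, M4 stuck-at-1, M4 inverted output, M5 stuck-at-1, M5 inverted output, M6 stuck-at-1, M6 inverted output} — 10 in all.

10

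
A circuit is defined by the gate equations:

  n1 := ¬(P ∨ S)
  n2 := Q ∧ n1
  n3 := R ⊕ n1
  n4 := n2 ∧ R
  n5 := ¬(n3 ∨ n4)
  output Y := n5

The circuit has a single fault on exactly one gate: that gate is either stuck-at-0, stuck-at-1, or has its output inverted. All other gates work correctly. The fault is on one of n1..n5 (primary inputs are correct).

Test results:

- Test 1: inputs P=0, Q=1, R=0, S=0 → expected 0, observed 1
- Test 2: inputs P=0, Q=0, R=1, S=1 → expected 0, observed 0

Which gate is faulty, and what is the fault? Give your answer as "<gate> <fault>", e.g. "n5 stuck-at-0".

n1 stuck-at-0

Fault-free values for test 1 (P=0, Q=1, R=0, S=0): n1=1, n2=1, n3=1, n4=0, n5=0, giving Y=0. Observed 1.
Test 1: faults giving observed 1 are {n1 stuck-at-0, n1 inverted output, n3 stuck-at-0, n3 inverted output, n5 stuck-at-1, n5 inverted output}.
Test 2 (P=0, Q=0, R=1, S=1): fault-free n1=0, n2=0, n3=1, n4=0, n5=0 → 0; observed 0. Eliminates n1 inverted output, n3 stuck-at-0, n3 inverted output, n5 stuck-at-1, n5 inverted output.
Only n1 stuck-at-0 is consistent with every test.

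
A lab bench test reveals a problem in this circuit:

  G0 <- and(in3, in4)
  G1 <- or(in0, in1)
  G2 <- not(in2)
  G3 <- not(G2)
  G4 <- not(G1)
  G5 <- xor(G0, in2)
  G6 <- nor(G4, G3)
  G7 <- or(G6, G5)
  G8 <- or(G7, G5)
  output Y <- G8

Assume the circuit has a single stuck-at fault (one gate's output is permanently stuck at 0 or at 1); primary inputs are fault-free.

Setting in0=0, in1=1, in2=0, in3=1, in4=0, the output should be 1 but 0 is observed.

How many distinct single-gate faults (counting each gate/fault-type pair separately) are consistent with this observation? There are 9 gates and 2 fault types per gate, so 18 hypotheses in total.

7

Fault-free: G0=0, G1=1, G2=1, G3=0, G4=0, G5=0, G6=1, G7=1, G8=1 → 1. Observed 0.
  G0: none of the 2 fault types match ✗
  G1: stuck-at-0 ✓; others ✗
  G2: stuck-at-0 ✓; others ✗
  G3: stuck-at-1 ✓; others ✗
  G4: stuck-at-1 ✓; others ✗
  G5: none of the 2 fault types match ✗
  G6: stuck-at-0 ✓; others ✗
  G7: stuck-at-0 ✓; others ✗
  G8: stuck-at-0 ✓; others ✗
Consistent faults: {G1 stuck-at-0, G2 stuck-at-0, G3 stuck-at-1, G4 stuck-at-1, G6 stuck-at-0, G7 stuck-at-0, G8 stuck-at-0} — 7 in all.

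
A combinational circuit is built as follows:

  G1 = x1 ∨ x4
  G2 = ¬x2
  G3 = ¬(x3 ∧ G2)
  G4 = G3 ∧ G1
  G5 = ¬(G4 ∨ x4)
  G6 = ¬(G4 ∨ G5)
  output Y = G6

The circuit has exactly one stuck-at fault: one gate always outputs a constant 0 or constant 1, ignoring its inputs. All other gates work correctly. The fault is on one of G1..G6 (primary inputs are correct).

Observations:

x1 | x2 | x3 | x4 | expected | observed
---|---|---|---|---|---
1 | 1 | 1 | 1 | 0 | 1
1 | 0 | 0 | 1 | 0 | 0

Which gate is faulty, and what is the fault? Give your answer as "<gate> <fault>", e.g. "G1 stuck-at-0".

G2 stuck-at-1

Fault-free values for test 1 (x1=1, x2=1, x3=1, x4=1): G1=1, G2=0, G3=1, G4=1, G5=0, G6=0, giving Y=0. Observed 1.
Test 1: faults giving observed 1 are {G1 stuck-at-0, G2 stuck-at-1, G3 stuck-at-0, G4 stuck-at-0, G6 stuck-at-1}.
Test 2 (x1=1, x2=0, x3=0, x4=1): fault-free G1=1, G2=1, G3=1, G4=1, G5=0, G6=0 → 0; observed 0. Eliminates G1 stuck-at-0, G3 stuck-at-0, G4 stuck-at-0, G6 stuck-at-1.
Only G2 stuck-at-1 is consistent with every test.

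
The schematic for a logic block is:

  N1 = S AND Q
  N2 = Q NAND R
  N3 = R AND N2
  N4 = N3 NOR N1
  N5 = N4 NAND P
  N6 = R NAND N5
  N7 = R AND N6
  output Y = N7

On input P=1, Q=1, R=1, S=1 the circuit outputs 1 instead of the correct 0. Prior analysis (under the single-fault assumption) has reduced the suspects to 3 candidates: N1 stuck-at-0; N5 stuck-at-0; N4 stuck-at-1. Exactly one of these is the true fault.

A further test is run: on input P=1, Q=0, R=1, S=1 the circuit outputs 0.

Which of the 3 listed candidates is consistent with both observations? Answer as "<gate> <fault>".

Evaluate each candidate on input P=1, Q=0, R=1, S=1:
  N1 stuck-at-0: N1=0 [stuck-at-0], N2=1, N3=1, N4=0, N5=1, N6=0, N7=0 → 0 — matches
  N5 stuck-at-0: N1=0, N2=1, N3=1, N4=0, N5=0 [stuck-at-0], N6=1, N7=1 → 1 — eliminated
  N4 stuck-at-1: N1=0, N2=1, N3=1, N4=1 [stuck-at-1], N5=0, N6=1, N7=1 → 1 — eliminated
Only N1 stuck-at-0 reproduces the observed 0.

N1 stuck-at-0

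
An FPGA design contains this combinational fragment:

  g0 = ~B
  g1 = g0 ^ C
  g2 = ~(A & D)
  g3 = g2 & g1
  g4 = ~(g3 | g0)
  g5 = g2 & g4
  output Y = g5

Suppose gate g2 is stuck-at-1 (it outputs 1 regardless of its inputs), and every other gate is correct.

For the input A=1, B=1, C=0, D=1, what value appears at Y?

1

Propagate with g2 forced: g0=0, g1=0, g2=1 [stuck-at-1], g3=0, g4=1, g5=1.
So Y = 1. (Without the fault it would be 0.)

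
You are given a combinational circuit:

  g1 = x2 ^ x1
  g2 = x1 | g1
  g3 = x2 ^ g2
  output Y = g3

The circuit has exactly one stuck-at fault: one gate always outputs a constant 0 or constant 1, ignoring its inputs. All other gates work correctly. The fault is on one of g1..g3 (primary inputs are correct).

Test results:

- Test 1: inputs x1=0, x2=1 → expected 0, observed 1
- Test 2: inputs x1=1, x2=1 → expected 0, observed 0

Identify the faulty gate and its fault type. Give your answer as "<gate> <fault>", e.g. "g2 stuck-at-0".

g1 stuck-at-0

Fault-free values for test 1 (x1=0, x2=1): g1=1, g2=1, g3=0, giving Y=0. Observed 1.
Test 1: faults giving observed 1 are {g1 stuck-at-0, g2 stuck-at-0, g3 stuck-at-1}.
Test 2 (x1=1, x2=1): fault-free g1=0, g2=1, g3=0 → 0; observed 0. Eliminates g2 stuck-at-0, g3 stuck-at-1.
Only g1 stuck-at-0 is consistent with every test.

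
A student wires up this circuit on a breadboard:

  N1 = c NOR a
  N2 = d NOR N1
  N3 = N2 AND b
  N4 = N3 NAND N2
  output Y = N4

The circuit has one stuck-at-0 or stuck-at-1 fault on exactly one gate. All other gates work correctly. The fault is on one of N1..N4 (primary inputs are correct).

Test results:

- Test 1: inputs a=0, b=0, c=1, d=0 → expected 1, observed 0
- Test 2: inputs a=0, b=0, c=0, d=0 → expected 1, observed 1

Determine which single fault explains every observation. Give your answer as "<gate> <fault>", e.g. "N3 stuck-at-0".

Fault-free values for test 1 (a=0, b=0, c=1, d=0): N1=0, N2=1, N3=0, N4=1, giving Y=1. Observed 0.
Test 1: faults giving observed 0 are {N3 stuck-at-1, N4 stuck-at-0}.
Test 2 (a=0, b=0, c=0, d=0): fault-free N1=1, N2=0, N3=0, N4=1 → 1; observed 1. Eliminates N4 stuck-at-0.
Only N3 stuck-at-1 is consistent with every test.

N3 stuck-at-1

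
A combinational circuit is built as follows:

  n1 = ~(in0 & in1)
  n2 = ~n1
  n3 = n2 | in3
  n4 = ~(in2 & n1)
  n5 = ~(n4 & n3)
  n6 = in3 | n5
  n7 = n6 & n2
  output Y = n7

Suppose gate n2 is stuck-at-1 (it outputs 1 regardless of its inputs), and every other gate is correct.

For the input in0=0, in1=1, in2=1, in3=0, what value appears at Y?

Propagate with n2 forced: n1=1, n2=1 [stuck-at-1], n3=1, n4=0, n5=1, n6=1, n7=1.
So Y = 1. (Without the fault it would be 0.)

1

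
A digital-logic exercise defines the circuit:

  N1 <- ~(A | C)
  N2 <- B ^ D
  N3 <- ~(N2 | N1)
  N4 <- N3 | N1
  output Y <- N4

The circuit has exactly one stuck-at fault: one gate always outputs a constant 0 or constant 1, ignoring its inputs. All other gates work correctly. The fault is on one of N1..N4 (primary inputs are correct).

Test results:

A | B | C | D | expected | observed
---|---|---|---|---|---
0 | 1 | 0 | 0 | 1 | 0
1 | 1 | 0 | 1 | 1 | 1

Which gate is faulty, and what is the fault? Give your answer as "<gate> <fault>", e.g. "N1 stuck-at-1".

Fault-free values for test 1 (A=0, B=1, C=0, D=0): N1=1, N2=1, N3=0, N4=1, giving Y=1. Observed 0.
Test 1: faults giving observed 0 are {N1 stuck-at-0, N4 stuck-at-0}.
Test 2 (A=1, B=1, C=0, D=1): fault-free N1=0, N2=0, N3=1, N4=1 → 1; observed 1. Eliminates N4 stuck-at-0.
Only N1 stuck-at-0 is consistent with every test.

N1 stuck-at-0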